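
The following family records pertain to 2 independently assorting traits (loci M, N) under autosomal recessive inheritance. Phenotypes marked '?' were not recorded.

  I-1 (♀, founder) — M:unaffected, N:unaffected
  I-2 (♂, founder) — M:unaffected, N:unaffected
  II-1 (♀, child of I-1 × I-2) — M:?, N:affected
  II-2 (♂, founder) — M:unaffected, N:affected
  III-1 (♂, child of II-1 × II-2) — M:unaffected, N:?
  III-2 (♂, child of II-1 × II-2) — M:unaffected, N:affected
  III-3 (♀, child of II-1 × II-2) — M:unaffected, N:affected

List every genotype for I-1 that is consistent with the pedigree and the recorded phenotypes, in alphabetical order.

M/I-1 un ·: MM|Mm
M/I-2 un ·: MM|Mm
M/II-1 ? I-1×I-2: MM|Mm|mm
M/II-2 un ·: MM|Mm
M/III-1 un II-1×II-2: MM|Mm
M/III-2 un II-1×II-2: MM|Mm
M/III-3 un II-1×II-2: MM|Mm
⇒ M over [I-1,I-2,II-1,II-2,III-1,III-2,III-3]: 86 consistent
N/I-1 un ·: Nn
N/I-2 un ·: Nn
N/II-1 aff I-1×I-2: nn
N/II-2 aff ·: nn
N/III-1 ? II-1×II-2: nn
N/III-2 aff II-1×II-2: nn
N/III-3 aff II-1×II-2: nn
⇒ N over [I-1,I-2,II-1,II-2,III-1,III-2,III-3]: 1 consistent

I-1 ∈ {MM Nn, Mm Nn}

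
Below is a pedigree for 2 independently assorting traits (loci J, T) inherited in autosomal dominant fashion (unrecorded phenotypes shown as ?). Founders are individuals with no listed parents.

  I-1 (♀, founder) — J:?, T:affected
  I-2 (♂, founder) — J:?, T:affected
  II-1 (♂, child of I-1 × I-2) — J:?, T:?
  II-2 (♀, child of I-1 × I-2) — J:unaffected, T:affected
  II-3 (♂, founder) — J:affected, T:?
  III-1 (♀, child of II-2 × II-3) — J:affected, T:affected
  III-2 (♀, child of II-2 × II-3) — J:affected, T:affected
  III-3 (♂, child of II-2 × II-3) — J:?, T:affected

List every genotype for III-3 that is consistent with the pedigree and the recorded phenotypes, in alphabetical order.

III-3 ∈ {Jj TT, Jj Tt, jj TT, jj Tt}

J/I-1 ? ·: jj|Jj
J/I-2 ? ·: jj|Jj
J/II-1 ? I-1×I-2: jj|Jj|JJ
J/II-2 un I-1×I-2: jj
J/II-3 aff ·: Jj|JJ
J/III-1 aff II-2×II-3: Jj
J/III-2 aff II-2×II-3: Jj
J/III-3 ? II-2×II-3: jj|Jj
⇒ J over [I-1,I-2,II-1,II-2,II-3,III-1,III-2,III-3]: 24 consistent
T/I-1 aff ·: Tt|TT
T/I-2 aff ·: Tt|TT
T/II-1 ? I-1×I-2: tt|Tt|TT
T/II-2 aff I-1×I-2: Tt|TT
T/II-3 ? ·: tt|Tt|TT
T/III-1 aff II-2×II-3: Tt|TT
T/III-2 aff II-2×II-3: Tt|TT
T/III-3 aff II-2×II-3: Tt|TT
⇒ T over [I-1,I-2,II-1,II-2,II-3,III-1,III-2,III-3]: 199 consistent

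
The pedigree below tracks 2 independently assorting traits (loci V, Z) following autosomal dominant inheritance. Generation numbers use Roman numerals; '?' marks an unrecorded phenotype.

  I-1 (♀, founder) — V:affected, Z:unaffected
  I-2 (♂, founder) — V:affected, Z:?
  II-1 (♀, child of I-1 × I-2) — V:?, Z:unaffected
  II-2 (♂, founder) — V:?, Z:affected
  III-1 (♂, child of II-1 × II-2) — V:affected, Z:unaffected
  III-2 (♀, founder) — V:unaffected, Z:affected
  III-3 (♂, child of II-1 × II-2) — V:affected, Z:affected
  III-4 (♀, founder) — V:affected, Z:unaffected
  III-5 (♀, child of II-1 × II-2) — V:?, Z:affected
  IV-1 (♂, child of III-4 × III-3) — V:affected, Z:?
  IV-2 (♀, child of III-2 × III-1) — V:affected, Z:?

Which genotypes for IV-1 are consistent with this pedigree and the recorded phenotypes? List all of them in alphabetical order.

V/I-1 aff ·: Vv|VV
V/I-2 aff ·: Vv|VV
V/II-1 ? I-1×I-2: vv|Vv|VV
V/II-2 ? ·: vv|Vv|VV
V/III-1 aff II-1×II-2: Vv|VV
V/III-2 un ·: vv
V/III-3 aff II-1×II-2: Vv|VV
V/III-4 aff ·: Vv|VV
V/III-5 ? II-1×II-2: vv|Vv|VV
V/IV-1 aff III-4×III-3: Vv|VV
V/IV-2 aff III-2×III-1: Vv
⇒ V over [I-1,I-2,II-1,II-2,III-1,III-2,III-3,III-4,III-5,IV-1,IV-2]: 386 consistent
Z/I-1 un ·: zz
Z/I-2 ? ·: zz|Zz
Z/II-1 un I-1×I-2: zz
Z/II-2 aff ·: Zz
Z/III-1 un II-1×II-2: zz
Z/III-2 aff ·: Zz|ZZ
Z/III-3 aff II-1×II-2: Zz
Z/III-4 un ·: zz
Z/III-5 aff II-1×II-2: Zz
Z/IV-1 ? III-4×III-3: zz|Zz
Z/IV-2 ? III-2×III-1: zz|Zz
⇒ Z over [I-1,I-2,II-1,II-2,III-1,III-2,III-3,III-4,III-5,IV-1,IV-2]: 12 consistent

IV-1 ∈ {VV Zz, VV zz, Vv Zz, Vv zz}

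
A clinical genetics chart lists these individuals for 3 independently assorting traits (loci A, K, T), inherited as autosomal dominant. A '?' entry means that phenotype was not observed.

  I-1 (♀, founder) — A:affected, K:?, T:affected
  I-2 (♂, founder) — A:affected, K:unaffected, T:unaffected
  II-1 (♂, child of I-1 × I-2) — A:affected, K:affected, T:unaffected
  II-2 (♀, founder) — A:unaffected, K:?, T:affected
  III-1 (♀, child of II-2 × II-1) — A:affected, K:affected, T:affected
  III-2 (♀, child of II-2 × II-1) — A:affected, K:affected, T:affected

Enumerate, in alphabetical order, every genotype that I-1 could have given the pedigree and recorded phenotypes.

A/I-1 aff ·: Aa|AA
A/I-2 aff ·: Aa|AA
A/II-1 aff I-1×I-2: Aa|AA
A/II-2 un ·: aa
A/III-1 aff II-2×II-1: Aa
A/III-2 aff II-2×II-1: Aa
⇒ A over [I-1,I-2,II-1,II-2,III-1,III-2]: 7 consistent
K/I-1 ? ·: Kk|KK
K/I-2 un ·: kk
K/II-1 aff I-1×I-2: Kk
K/II-2 ? ·: kk|Kk|KK
K/III-1 aff II-2×II-1: Kk|KK
K/III-2 aff II-2×II-1: Kk|KK
⇒ K over [I-1,I-2,II-1,II-2,III-1,III-2]: 18 consistent
T/I-1 aff ·: Tt
T/I-2 un ·: tt
T/II-1 un I-1×I-2: tt
T/II-2 aff ·: Tt|TT
T/III-1 aff II-2×II-1: Tt
T/III-2 aff II-2×II-1: Tt
⇒ T over [I-1,I-2,II-1,II-2,III-1,III-2]: 2 consistent

I-1 ∈ {AA KK Tt, AA Kk Tt, Aa KK Tt, Aa Kk Tt}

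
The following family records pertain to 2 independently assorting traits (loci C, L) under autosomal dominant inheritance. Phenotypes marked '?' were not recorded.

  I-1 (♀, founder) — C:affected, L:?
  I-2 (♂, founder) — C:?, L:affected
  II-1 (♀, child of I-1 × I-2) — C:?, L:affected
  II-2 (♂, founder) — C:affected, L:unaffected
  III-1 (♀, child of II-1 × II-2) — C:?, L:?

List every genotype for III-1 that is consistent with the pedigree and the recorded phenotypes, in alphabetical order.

III-1 ∈ {CC Ll, CC ll, Cc Ll, Cc ll, cc Ll, cc ll}

C/I-1 aff ·: Cc|CC
C/I-2 ? ·: cc|Cc|CC
C/II-1 ? I-1×I-2: cc|Cc|CC
C/II-2 aff ·: Cc|CC
C/III-1 ? II-1×II-2: cc|Cc|CC
⇒ C over [I-1,I-2,II-1,II-2,III-1]: 43 consistent
L/I-1 ? ·: ll|Ll|LL
L/I-2 aff ·: Ll|LL
L/II-1 aff I-1×I-2: Ll|LL
L/II-2 un ·: ll
L/III-1 ? II-1×II-2: ll|Ll
⇒ L over [I-1,I-2,II-1,II-2,III-1]: 14 consistent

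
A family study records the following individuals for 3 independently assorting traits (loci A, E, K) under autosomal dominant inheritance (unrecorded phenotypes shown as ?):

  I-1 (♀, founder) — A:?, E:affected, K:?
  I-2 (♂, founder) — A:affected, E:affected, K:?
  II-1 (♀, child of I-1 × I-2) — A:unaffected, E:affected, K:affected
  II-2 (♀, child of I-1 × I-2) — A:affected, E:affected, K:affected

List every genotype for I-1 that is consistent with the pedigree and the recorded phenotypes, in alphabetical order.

A/I-1 ? ·: aa|Aa
A/I-2 aff ·: Aa
A/II-1 un I-1×I-2: aa
A/II-2 aff I-1×I-2: Aa|AA
⇒ A over [I-1,I-2,II-1,II-2]: 3 consistent
E/I-1 aff ·: Ee|EE
E/I-2 aff ·: Ee|EE
E/II-1 aff I-1×I-2: Ee|EE
E/II-2 aff I-1×I-2: Ee|EE
⇒ E over [I-1,I-2,II-1,II-2]: 13 consistent
K/I-1 ? ·: kk|Kk|KK
K/I-2 ? ·: kk|Kk|KK
K/II-1 aff I-1×I-2: Kk|KK
K/II-2 aff I-1×I-2: Kk|KK
⇒ K over [I-1,I-2,II-1,II-2]: 17 consistent

I-1 ∈ {Aa EE KK, Aa EE Kk, Aa EE kk, Aa Ee KK, Aa Ee Kk, Aa Ee kk, aa EE KK, aa EE Kk, aa EE kk, aa Ee KK, aa Ee Kk, aa Ee kk}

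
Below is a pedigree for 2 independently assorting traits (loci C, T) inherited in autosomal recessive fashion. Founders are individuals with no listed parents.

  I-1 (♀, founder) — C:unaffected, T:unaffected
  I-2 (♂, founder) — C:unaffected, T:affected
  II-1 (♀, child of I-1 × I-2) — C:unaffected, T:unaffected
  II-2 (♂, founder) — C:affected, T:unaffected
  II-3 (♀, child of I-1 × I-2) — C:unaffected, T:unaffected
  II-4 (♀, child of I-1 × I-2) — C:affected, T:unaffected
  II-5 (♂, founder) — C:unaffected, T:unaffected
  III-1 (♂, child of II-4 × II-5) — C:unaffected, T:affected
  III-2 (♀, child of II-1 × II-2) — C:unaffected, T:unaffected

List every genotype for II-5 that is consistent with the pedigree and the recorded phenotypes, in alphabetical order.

II-5 ∈ {CC Tt, Cc Tt}

C/I-1 un ·: Cc
C/I-2 un ·: Cc
C/II-1 un I-1×I-2: CC|Cc
C/II-2 aff ·: cc
C/II-3 un I-1×I-2: CC|Cc
C/II-4 aff I-1×I-2: cc
C/II-5 un ·: CC|Cc
C/III-1 un II-4×II-5: Cc
C/III-2 un II-1×II-2: Cc
⇒ C over [I-1,I-2,II-1,II-2,II-3,II-4,II-5,III-1,III-2]: 8 consistent
T/I-1 un ·: TT|Tt
T/I-2 aff ·: tt
T/II-1 un I-1×I-2: Tt
T/II-2 un ·: TT|Tt
T/II-3 un I-1×I-2: Tt
T/II-4 un I-1×I-2: Tt
T/II-5 un ·: Tt
T/III-1 aff II-4×II-5: tt
T/III-2 un II-1×II-2: TT|Tt
⇒ T over [I-1,I-2,II-1,II-2,II-3,II-4,II-5,III-1,III-2]: 8 consistent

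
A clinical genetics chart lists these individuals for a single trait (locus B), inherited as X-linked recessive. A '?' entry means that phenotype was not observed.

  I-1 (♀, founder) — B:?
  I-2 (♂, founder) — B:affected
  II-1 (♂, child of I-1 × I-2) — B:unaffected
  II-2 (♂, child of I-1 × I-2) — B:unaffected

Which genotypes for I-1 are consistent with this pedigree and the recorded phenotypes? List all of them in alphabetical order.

I-1 ∈ {X^BX^B, X^BX^b}

B/I-1 ? ·: X^BX^B|X^BX^b
B/I-2 aff ·: X^bY
B/II-1 un I-1×I-2: X^BY
B/II-2 un I-1×I-2: X^BY
⇒ B over [I-1,I-2,II-1,II-2]: 2 consistent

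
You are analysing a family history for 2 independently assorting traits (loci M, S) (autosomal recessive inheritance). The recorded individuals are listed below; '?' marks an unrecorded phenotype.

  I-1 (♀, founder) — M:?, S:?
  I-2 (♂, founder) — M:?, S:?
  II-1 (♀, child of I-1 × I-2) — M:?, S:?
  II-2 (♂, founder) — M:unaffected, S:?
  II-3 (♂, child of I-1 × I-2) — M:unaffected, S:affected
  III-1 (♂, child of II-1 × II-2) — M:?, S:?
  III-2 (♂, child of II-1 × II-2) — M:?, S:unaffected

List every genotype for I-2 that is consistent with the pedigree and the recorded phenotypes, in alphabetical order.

M/I-1 ? ·: MM|Mm|mm
M/I-2 ? ·: MM|Mm|mm
M/II-1 ? I-1×I-2: MM|Mm|mm
M/II-2 un ·: MM|Mm
M/II-3 un I-1×I-2: MM|Mm
M/III-1 ? II-1×II-2: MM|Mm|mm
M/III-2 ? II-1×II-2: MM|Mm|mm
⇒ M over [I-1,I-2,II-1,II-2,II-3,III-1,III-2]: 185 consistent
S/I-1 ? ·: Ss|ss
S/I-2 ? ·: Ss|ss
S/II-1 ? I-1×I-2: SS|Ss|ss
S/II-2 ? ·: SS|Ss|ss
S/II-3 aff I-1×I-2: ss
S/III-1 ? II-1×II-2: SS|Ss|ss
S/III-2 un II-1×II-2: SS|Ss
⇒ S over [I-1,I-2,II-1,II-2,II-3,III-1,III-2]: 54 consistent

I-2 ∈ {MM Ss, MM ss, Mm Ss, Mm ss, mm Ss, mm ss}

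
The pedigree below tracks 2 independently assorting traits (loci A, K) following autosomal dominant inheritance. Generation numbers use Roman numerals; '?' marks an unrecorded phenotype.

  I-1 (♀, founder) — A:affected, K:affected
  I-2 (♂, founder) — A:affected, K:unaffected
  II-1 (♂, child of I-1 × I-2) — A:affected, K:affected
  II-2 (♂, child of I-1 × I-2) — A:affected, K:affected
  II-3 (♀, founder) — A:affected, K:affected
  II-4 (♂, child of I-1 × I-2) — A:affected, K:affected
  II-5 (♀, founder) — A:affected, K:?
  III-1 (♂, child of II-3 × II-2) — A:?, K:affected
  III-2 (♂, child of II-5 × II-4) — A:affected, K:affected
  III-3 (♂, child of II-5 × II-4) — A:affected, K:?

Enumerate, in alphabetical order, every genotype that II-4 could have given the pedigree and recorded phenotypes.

II-4 ∈ {AA Kk, Aa Kk}

A/I-1 aff ·: Aa|AA
A/I-2 aff ·: Aa|AA
A/II-1 aff I-1×I-2: Aa|AA
A/II-2 aff I-1×I-2: Aa|AA
A/II-3 aff ·: Aa|AA
A/II-4 aff I-1×I-2: Aa|AA
A/II-5 aff ·: Aa|AA
A/III-1 ? II-3×II-2: aa|Aa|AA
A/III-2 aff II-5×II-4: Aa|AA
A/III-3 aff II-5×II-4: Aa|AA
⇒ A over [I-1,I-2,II-1,II-2,II-3,II-4,II-5,III-1,III-2,III-3]: 639 consistent
K/I-1 aff ·: Kk|KK
K/I-2 un ·: kk
K/II-1 aff I-1×I-2: Kk
K/II-2 aff I-1×I-2: Kk
K/II-3 aff ·: Kk|KK
K/II-4 aff I-1×I-2: Kk
K/II-5 ? ·: kk|Kk|KK
K/III-1 aff II-3×II-2: Kk|KK
K/III-2 aff II-5×II-4: Kk|KK
K/III-3 ? II-5×II-4: kk|Kk|KK
⇒ K over [I-1,I-2,II-1,II-2,II-3,II-4,II-5,III-1,III-2,III-3]: 96 consistent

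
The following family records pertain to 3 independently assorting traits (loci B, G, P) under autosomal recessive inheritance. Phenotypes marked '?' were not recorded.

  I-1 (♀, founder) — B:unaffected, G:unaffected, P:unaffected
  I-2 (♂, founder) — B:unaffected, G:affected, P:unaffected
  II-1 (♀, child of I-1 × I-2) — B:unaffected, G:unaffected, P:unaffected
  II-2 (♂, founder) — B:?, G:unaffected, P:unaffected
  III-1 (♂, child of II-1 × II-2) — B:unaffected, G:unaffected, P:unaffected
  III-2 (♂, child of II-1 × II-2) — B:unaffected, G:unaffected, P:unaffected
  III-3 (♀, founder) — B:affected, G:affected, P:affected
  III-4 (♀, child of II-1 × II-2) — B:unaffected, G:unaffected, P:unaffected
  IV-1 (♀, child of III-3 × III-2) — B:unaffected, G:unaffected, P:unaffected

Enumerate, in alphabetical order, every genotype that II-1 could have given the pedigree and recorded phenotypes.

II-1 ∈ {BB Gg PP, BB Gg Pp, Bb Gg PP, Bb Gg Pp}

B/I-1 un ·: BB|Bb
B/I-2 un ·: BB|Bb
B/II-1 un I-1×I-2: BB|Bb
B/II-2 ? ·: BB|Bb|bb
B/III-1 un II-1×II-2: BB|Bb
B/III-2 un II-1×II-2: BB|Bb
B/III-3 aff ·: bb
B/III-4 un II-1×II-2: BB|Bb
B/IV-1 un III-3×III-2: Bb
⇒ B over [I-1,I-2,II-1,II-2,III-1,III-2,III-3,III-4,IV-1]: 91 consistent
G/I-1 un ·: GG|Gg
G/I-2 aff ·: gg
G/II-1 un I-1×I-2: Gg
G/II-2 un ·: GG|Gg
G/III-1 un II-1×II-2: GG|Gg
G/III-2 un II-1×II-2: GG|Gg
G/III-3 aff ·: gg
G/III-4 un II-1×II-2: GG|Gg
G/IV-1 un III-3×III-2: Gg
⇒ G over [I-1,I-2,II-1,II-2,III-1,III-2,III-3,III-4,IV-1]: 32 consistent
P/I-1 un ·: PP|Pp
P/I-2 un ·: PP|Pp
P/II-1 un I-1×I-2: PP|Pp
P/II-2 un ·: PP|Pp
P/III-1 un II-1×II-2: PP|Pp
P/III-2 un II-1×II-2: PP|Pp
P/III-3 aff ·: pp
P/III-4 un II-1×II-2: PP|Pp
P/IV-1 un III-3×III-2: Pp
⇒ P over [I-1,I-2,II-1,II-2,III-1,III-2,III-3,III-4,IV-1]: 84 consistent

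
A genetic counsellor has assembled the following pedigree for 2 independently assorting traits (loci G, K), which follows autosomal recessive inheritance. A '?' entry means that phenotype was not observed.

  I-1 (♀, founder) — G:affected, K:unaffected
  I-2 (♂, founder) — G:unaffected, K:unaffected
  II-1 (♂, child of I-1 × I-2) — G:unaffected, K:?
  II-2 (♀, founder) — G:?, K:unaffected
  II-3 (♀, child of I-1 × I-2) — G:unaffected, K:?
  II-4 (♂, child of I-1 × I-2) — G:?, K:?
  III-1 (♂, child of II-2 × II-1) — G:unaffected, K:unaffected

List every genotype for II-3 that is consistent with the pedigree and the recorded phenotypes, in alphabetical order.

II-3 ∈ {Gg KK, Gg Kk, Gg kk}

G/I-1 aff ·: gg
G/I-2 un ·: GG|Gg
G/II-1 un I-1×I-2: Gg
G/II-2 ? ·: GG|Gg|gg
G/II-3 un I-1×I-2: Gg
G/II-4 ? I-1×I-2: Gg|gg
G/III-1 un II-2×II-1: GG|Gg
⇒ G over [I-1,I-2,II-1,II-2,II-3,II-4,III-1]: 15 consistent
K/I-1 un ·: KK|Kk
K/I-2 un ·: KK|Kk
K/II-1 ? I-1×I-2: KK|Kk|kk
K/II-2 un ·: KK|Kk
K/II-3 ? I-1×I-2: KK|Kk|kk
K/II-4 ? I-1×I-2: KK|Kk|kk
K/III-1 un II-2×II-1: KK|Kk
⇒ K over [I-1,I-2,II-1,II-2,II-3,II-4,III-1]: 140 consistent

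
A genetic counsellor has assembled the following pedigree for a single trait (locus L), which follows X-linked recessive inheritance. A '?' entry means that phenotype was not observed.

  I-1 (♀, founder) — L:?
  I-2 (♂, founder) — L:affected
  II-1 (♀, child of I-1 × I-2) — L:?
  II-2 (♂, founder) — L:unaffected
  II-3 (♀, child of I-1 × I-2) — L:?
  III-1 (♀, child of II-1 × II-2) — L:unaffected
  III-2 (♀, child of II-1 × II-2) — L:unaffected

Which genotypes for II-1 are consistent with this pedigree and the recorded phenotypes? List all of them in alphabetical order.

II-1 ∈ {X^LX^l, X^lX^l}

L/I-1 ? ·: X^LX^L|X^LX^l|X^lX^l
L/I-2 aff ·: X^lY
L/II-1 ? I-1×I-2: X^LX^l|X^lX^l
L/II-2 un ·: X^LY
L/II-3 ? I-1×I-2: X^LX^l|X^lX^l
L/III-1 un II-1×II-2: X^LX^L|X^LX^l
L/III-2 un II-1×II-2: X^LX^L|X^LX^l
⇒ L over [I-1,I-2,II-1,II-2,II-3,III-1,III-2]: 15 consistent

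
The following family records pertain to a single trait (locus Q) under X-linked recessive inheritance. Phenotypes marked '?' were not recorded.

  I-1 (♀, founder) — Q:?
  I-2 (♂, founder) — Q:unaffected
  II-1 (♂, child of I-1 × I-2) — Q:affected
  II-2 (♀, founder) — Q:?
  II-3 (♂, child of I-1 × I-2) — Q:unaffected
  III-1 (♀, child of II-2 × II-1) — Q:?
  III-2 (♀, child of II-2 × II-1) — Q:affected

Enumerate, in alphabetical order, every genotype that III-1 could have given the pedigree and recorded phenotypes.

Q/I-1 ? ·: X^QX^q
Q/I-2 un ·: X^QY
Q/II-1 aff I-1×I-2: X^qY
Q/II-2 ? ·: X^QX^q|X^qX^q
Q/II-3 un I-1×I-2: X^QY
Q/III-1 ? II-2×II-1: X^QX^q|X^qX^q
Q/III-2 aff II-2×II-1: X^qX^q
⇒ Q over [I-1,I-2,II-1,II-2,II-3,III-1,III-2]: 3 consistent

III-1 ∈ {X^QX^q, X^qX^q}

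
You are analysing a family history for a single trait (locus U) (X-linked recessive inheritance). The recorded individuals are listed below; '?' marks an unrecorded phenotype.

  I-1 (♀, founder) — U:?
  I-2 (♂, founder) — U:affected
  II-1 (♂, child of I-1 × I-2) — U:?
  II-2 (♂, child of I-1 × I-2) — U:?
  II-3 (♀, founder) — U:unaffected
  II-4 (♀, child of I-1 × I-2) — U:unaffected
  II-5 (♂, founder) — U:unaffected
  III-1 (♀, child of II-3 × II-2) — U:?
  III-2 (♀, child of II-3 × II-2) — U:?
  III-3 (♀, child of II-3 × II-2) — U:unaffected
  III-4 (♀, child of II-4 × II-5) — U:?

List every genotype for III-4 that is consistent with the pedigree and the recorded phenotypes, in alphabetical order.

U/I-1 ? ·: X^UX^U|X^UX^u
U/I-2 aff ·: X^uY
U/II-1 ? I-1×I-2: X^UY|X^uY
U/II-2 ? I-1×I-2: X^UY|X^uY
U/II-3 un ·: X^UX^U|X^UX^u
U/II-4 un I-1×I-2: X^UX^u
U/II-5 un ·: X^UY
U/III-1 ? II-3×II-2: X^UX^U|X^UX^u|X^uX^u
U/III-2 ? II-3×II-2: X^UX^U|X^UX^u|X^uX^u
U/III-3 un II-3×II-2: X^UX^U|X^UX^u
U/III-4 ? II-4×II-5: X^UX^U|X^UX^u
⇒ U over [I-1,I-2,II-1,II-2,II-3,II-4,II-5,III-1,III-2,III-3,III-4]: 74 consistent

III-4 ∈ {X^UX^U, X^UX^u}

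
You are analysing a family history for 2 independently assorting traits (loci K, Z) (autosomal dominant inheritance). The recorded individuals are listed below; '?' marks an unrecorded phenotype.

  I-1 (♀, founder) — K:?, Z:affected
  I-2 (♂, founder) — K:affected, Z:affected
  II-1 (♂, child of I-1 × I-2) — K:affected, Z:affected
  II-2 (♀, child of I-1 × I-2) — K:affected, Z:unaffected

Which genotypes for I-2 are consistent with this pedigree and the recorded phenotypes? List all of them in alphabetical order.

I-2 ∈ {KK Zz, Kk Zz}

K/I-1 ? ·: kk|Kk|KK
K/I-2 aff ·: Kk|KK
K/II-1 aff I-1×I-2: Kk|KK
K/II-2 aff I-1×I-2: Kk|KK
⇒ K over [I-1,I-2,II-1,II-2]: 15 consistent
Z/I-1 aff ·: Zz
Z/I-2 aff ·: Zz
Z/II-1 aff I-1×I-2: Zz|ZZ
Z/II-2 un I-1×I-2: zz
⇒ Z over [I-1,I-2,II-1,II-2]: 2 consistent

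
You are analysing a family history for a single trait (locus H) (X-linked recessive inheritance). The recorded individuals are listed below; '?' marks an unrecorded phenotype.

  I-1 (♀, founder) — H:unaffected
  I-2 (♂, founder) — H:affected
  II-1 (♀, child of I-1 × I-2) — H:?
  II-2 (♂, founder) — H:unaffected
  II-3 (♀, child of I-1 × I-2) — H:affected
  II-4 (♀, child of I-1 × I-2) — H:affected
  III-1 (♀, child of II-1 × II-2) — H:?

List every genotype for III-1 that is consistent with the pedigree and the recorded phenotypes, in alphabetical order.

H/I-1 un ·: X^HX^h
H/I-2 aff ·: X^hY
H/II-1 ? I-1×I-2: X^HX^h|X^hX^h
H/II-2 un ·: X^HY
H/II-3 aff I-1×I-2: X^hX^h
H/II-4 aff I-1×I-2: X^hX^h
H/III-1 ? II-1×II-2: X^HX^H|X^HX^h
⇒ H over [I-1,I-2,II-1,II-2,II-3,II-4,III-1]: 3 consistent

III-1 ∈ {X^HX^H, X^HX^h}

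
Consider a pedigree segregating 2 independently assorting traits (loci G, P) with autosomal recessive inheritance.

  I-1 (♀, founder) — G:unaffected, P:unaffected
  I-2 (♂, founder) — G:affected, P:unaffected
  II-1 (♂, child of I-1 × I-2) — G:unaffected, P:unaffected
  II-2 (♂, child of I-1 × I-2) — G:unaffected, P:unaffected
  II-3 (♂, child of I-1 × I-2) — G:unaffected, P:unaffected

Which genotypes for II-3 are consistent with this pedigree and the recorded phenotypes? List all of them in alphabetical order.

G/I-1 un ·: GG|Gg
G/I-2 aff ·: gg
G/II-1 un I-1×I-2: Gg
G/II-2 un I-1×I-2: Gg
G/II-3 un I-1×I-2: Gg
⇒ G over [I-1,I-2,II-1,II-2,II-3]: 2 consistent
P/I-1 un ·: PP|Pp
P/I-2 un ·: PP|Pp
P/II-1 un I-1×I-2: PP|Pp
P/II-2 un I-1×I-2: PP|Pp
P/II-3 un I-1×I-2: PP|Pp
⇒ P over [I-1,I-2,II-1,II-2,II-3]: 25 consistent

II-3 ∈ {Gg PP, Gg Pp}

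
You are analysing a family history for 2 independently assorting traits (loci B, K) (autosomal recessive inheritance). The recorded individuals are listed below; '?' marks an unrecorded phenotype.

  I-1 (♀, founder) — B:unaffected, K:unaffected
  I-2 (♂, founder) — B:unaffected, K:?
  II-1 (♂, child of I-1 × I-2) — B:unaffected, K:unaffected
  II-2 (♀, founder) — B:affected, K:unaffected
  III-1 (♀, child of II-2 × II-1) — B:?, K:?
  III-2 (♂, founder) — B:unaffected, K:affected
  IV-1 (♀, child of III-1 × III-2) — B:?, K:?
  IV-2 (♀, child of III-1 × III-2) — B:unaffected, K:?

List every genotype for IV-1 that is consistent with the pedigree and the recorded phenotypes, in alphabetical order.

IV-1 ∈ {BB Kk, BB kk, Bb Kk, Bb kk, bb Kk, bb kk}

B/I-1 un ·: BB|Bb
B/I-2 un ·: BB|Bb
B/II-1 un I-1×I-2: BB|Bb
B/II-2 aff ·: bb
B/III-1 ? II-2×II-1: Bb|bb
B/III-2 un ·: BB|Bb
B/IV-1 ? III-1×III-2: BB|Bb|bb
B/IV-2 un III-1×III-2: BB|Bb
⇒ B over [I-1,I-2,II-1,II-2,III-1,III-2,IV-1,IV-2]: 79 consistent
K/I-1 un ·: KK|Kk
K/I-2 ? ·: KK|Kk|kk
K/II-1 un I-1×I-2: KK|Kk
K/II-2 un ·: KK|Kk
K/III-1 ? II-2×II-1: KK|Kk|kk
K/III-2 aff ·: kk
K/IV-1 ? III-1×III-2: Kk|kk
K/IV-2 ? III-1×III-2: Kk|kk
⇒ K over [I-1,I-2,II-1,II-2,III-1,III-2,IV-1,IV-2]: 79 consistent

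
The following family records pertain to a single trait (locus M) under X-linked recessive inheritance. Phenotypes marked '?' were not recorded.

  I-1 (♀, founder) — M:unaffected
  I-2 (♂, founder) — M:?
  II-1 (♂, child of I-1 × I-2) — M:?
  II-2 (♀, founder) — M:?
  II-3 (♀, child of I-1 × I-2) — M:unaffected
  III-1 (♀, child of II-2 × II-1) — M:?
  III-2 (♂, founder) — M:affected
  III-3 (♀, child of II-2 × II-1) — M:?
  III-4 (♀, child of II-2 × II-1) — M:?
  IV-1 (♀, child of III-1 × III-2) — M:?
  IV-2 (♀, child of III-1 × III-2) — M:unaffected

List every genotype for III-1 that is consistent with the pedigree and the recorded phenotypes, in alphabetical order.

III-1 ∈ {X^MX^M, X^MX^m}

M/I-1 un ·: X^MX^M|X^MX^m
M/I-2 ? ·: X^MY|X^mY
M/II-1 ? I-1×I-2: X^MY|X^mY
M/II-2 ? ·: X^MX^M|X^MX^m|X^mX^m
M/II-3 un I-1×I-2: X^MX^M|X^MX^m
M/III-1 ? II-2×II-1: X^MX^M|X^MX^m
M/III-2 aff ·: X^mY
M/III-3 ? II-2×II-1: X^MX^M|X^MX^m|X^mX^m
M/III-4 ? II-2×II-1: X^MX^M|X^MX^m|X^mX^m
M/IV-1 ? III-1×III-2: X^MX^m|X^mX^m
M/IV-2 un III-1×III-2: X^MX^m
⇒ M over [I-1,I-2,II-1,II-2,II-3,III-1,III-2,III-3,III-4,IV-1,IV-2]: 105 consistent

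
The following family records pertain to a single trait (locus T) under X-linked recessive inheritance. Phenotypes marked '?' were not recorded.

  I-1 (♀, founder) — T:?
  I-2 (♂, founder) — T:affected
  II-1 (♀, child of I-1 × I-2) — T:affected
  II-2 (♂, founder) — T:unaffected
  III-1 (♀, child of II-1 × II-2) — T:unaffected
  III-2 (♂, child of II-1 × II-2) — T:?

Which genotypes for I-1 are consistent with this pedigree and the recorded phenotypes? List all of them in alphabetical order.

T/I-1 ? ·: X^TX^t|X^tX^t
T/I-2 aff ·: X^tY
T/II-1 aff I-1×I-2: X^tX^t
T/II-2 un ·: X^TY
T/III-1 un II-1×II-2: X^TX^t
T/III-2 ? II-1×II-2: X^tY
⇒ T over [I-1,I-2,II-1,II-2,III-1,III-2]: 2 consistent

I-1 ∈ {X^TX^t, X^tX^t}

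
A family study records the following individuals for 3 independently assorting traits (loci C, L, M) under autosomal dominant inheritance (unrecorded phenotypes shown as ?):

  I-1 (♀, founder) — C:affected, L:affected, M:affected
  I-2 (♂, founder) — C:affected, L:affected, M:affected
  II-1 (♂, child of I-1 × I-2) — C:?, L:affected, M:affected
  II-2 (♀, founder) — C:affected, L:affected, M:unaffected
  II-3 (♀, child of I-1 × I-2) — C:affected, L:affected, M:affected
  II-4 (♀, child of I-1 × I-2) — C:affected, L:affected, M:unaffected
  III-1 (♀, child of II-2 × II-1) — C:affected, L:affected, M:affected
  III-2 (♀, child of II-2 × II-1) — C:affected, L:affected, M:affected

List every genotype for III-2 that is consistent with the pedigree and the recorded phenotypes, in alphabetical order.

C/I-1 aff ·: Cc|CC
C/I-2 aff ·: Cc|CC
C/II-1 ? I-1×I-2: cc|Cc|CC
C/II-2 aff ·: Cc|CC
C/II-3 aff I-1×I-2: Cc|CC
C/II-4 aff I-1×I-2: Cc|CC
C/III-1 aff II-2×II-1: Cc|CC
C/III-2 aff II-2×II-1: Cc|CC
⇒ C over [I-1,I-2,II-1,II-2,II-3,II-4,III-1,III-2]: 169 consistent
L/I-1 aff ·: Ll|LL
L/I-2 aff ·: Ll|LL
L/II-1 aff I-1×I-2: Ll|LL
L/II-2 aff ·: Ll|LL
L/II-3 aff I-1×I-2: Ll|LL
L/II-4 aff I-1×I-2: Ll|LL
L/III-1 aff II-2×II-1: Ll|LL
L/III-2 aff II-2×II-1: Ll|LL
⇒ L over [I-1,I-2,II-1,II-2,II-3,II-4,III-1,III-2]: 161 consistent
M/I-1 aff ·: Mm
M/I-2 aff ·: Mm
M/II-1 aff I-1×I-2: Mm|MM
M/II-2 un ·: mm
M/II-3 aff I-1×I-2: Mm|MM
M/II-4 un I-1×I-2: mm
M/III-1 aff II-2×II-1: Mm
M/III-2 aff II-2×II-1: Mm
⇒ M over [I-1,I-2,II-1,II-2,II-3,II-4,III-1,III-2]: 4 consistent

III-2 ∈ {CC LL Mm, CC Ll Mm, Cc LL Mm, Cc Ll Mm}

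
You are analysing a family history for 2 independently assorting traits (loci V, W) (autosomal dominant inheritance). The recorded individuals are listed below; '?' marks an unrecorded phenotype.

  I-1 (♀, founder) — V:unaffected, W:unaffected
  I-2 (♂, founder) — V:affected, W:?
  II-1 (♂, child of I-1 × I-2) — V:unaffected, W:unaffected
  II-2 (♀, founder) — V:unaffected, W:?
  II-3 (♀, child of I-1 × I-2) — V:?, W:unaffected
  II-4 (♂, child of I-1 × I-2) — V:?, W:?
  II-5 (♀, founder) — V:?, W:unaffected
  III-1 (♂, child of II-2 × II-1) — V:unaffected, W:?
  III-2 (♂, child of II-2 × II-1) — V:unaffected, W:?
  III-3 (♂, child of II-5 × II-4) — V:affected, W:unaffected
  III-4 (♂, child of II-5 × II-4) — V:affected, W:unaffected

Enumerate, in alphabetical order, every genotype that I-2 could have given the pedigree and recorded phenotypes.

V/I-1 un ·: vv
V/I-2 aff ·: Vv
V/II-1 un I-1×I-2: vv
V/II-2 un ·: vv
V/II-3 ? I-1×I-2: vv|Vv
V/II-4 ? I-1×I-2: vv|Vv
V/II-5 ? ·: vv|Vv|VV
V/III-1 un II-2×II-1: vv
V/III-2 un II-2×II-1: vv
V/III-3 aff II-5×II-4: Vv|VV
V/III-4 aff II-5×II-4: Vv|VV
⇒ V over [I-1,I-2,II-1,II-2,II-3,II-4,II-5,III-1,III-2,III-3,III-4]: 22 consistent
W/I-1 un ·: ww
W/I-2 ? ·: ww|Ww
W/II-1 un I-1×I-2: ww
W/II-2 ? ·: ww|Ww|WW
W/II-3 un I-1×I-2: ww
W/II-4 ? I-1×I-2: ww|Ww
W/II-5 un ·: ww
W/III-1 ? II-2×II-1: ww|Ww
W/III-2 ? II-2×II-1: ww|Ww
W/III-3 un II-5×II-4: ww
W/III-4 un II-5×II-4: ww
⇒ W over [I-1,I-2,II-1,II-2,II-3,II-4,II-5,III-1,III-2,III-3,III-4]: 18 consistent

I-2 ∈ {Vv Ww, Vv ww}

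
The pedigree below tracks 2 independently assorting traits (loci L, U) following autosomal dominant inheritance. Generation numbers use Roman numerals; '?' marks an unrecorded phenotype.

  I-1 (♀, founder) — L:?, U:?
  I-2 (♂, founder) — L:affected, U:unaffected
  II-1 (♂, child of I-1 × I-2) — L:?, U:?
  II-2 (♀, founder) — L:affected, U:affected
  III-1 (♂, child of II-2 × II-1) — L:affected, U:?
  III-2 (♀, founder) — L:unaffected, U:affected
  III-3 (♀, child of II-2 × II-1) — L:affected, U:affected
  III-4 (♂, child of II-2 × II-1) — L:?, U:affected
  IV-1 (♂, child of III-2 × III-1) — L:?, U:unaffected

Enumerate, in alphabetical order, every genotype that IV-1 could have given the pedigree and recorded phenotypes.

IV-1 ∈ {Ll uu, ll uu}

L/I-1 ? ·: ll|Ll|LL
L/I-2 aff ·: Ll|LL
L/II-1 ? I-1×I-2: ll|Ll|LL
L/II-2 aff ·: Ll|LL
L/III-1 aff II-2×II-1: Ll|LL
L/III-2 un ·: ll
L/III-3 aff II-2×II-1: Ll|LL
L/III-4 ? II-2×II-1: ll|Ll|LL
L/IV-1 ? III-2×III-1: ll|Ll
⇒ L over [I-1,I-2,II-1,II-2,III-1,III-2,III-3,III-4,IV-1]: 214 consistent
U/I-1 ? ·: uu|Uu|UU
U/I-2 un ·: uu
U/II-1 ? I-1×I-2: uu|Uu
U/II-2 aff ·: Uu|UU
U/III-1 ? II-2×II-1: uu|Uu
U/III-2 aff ·: Uu
U/III-3 aff II-2×II-1: Uu|UU
U/III-4 aff II-2×II-1: Uu|UU
U/IV-1 un III-2×III-1: uu
⇒ U over [I-1,I-2,II-1,II-2,III-1,III-2,III-3,III-4,IV-1]: 30 consistent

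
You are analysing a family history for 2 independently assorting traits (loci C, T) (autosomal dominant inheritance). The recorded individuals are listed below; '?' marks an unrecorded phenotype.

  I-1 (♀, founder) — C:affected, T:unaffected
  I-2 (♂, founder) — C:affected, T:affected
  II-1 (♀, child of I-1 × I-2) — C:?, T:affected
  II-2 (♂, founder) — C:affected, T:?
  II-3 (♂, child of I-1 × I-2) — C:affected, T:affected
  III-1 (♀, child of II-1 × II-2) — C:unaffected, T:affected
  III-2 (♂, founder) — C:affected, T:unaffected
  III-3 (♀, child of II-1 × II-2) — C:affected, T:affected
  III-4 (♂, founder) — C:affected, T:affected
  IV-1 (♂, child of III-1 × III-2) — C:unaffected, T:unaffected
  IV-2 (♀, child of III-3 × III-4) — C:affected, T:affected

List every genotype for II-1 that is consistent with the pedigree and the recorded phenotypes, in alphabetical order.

II-1 ∈ {Cc Tt, cc Tt}

C/I-1 aff ·: Cc|CC
C/I-2 aff ·: Cc|CC
C/II-1 ? I-1×I-2: cc|Cc
C/II-2 aff ·: Cc
C/II-3 aff I-1×I-2: Cc|CC
C/III-1 un II-1×II-2: cc
C/III-2 aff ·: Cc
C/III-3 aff II-1×II-2: Cc|CC
C/III-4 aff ·: Cc|CC
C/IV-1 un III-1×III-2: cc
C/IV-2 aff III-3×III-4: Cc|CC
⇒ C over [I-1,I-2,II-1,II-2,II-3,III-1,III-2,III-3,III-4,IV-1,IV-2]: 50 consistent
T/I-1 un ·: tt
T/I-2 aff ·: Tt|TT
T/II-1 aff I-1×I-2: Tt
T/II-2 ? ·: tt|Tt|TT
T/II-3 aff I-1×I-2: Tt
T/III-1 aff II-1×II-2: Tt
T/III-2 un ·: tt
T/III-3 aff II-1×II-2: Tt|TT
T/III-4 aff ·: Tt|TT
T/IV-1 un III-1×III-2: tt
T/IV-2 aff III-3×III-4: Tt|TT
⇒ T over [I-1,I-2,II-1,II-2,II-3,III-1,III-2,III-3,III-4,IV-1,IV-2]: 36 consistent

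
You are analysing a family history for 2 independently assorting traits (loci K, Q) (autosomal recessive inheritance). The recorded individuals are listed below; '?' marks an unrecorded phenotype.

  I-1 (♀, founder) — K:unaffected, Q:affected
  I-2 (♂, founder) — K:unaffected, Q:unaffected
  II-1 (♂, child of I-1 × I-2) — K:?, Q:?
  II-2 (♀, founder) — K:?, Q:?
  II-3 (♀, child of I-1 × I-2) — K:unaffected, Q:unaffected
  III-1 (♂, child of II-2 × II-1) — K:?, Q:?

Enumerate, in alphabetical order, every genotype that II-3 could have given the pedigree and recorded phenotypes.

K/I-1 un ·: KK|Kk
K/I-2 un ·: KK|Kk
K/II-1 ? I-1×I-2: KK|Kk|kk
K/II-2 ? ·: KK|Kk|kk
K/II-3 un I-1×I-2: KK|Kk
K/III-1 ? II-2×II-1: KK|Kk|kk
⇒ K over [I-1,I-2,II-1,II-2,II-3,III-1]: 78 consistent
Q/I-1 aff ·: qq
Q/I-2 un ·: QQ|Qq
Q/II-1 ? I-1×I-2: Qq|qq
Q/II-2 ? ·: QQ|Qq|qq
Q/II-3 un I-1×I-2: Qq
Q/III-1 ? II-2×II-1: QQ|Qq|qq
⇒ Q over [I-1,I-2,II-1,II-2,II-3,III-1]: 18 consistent

II-3 ∈ {KK Qq, Kk Qq}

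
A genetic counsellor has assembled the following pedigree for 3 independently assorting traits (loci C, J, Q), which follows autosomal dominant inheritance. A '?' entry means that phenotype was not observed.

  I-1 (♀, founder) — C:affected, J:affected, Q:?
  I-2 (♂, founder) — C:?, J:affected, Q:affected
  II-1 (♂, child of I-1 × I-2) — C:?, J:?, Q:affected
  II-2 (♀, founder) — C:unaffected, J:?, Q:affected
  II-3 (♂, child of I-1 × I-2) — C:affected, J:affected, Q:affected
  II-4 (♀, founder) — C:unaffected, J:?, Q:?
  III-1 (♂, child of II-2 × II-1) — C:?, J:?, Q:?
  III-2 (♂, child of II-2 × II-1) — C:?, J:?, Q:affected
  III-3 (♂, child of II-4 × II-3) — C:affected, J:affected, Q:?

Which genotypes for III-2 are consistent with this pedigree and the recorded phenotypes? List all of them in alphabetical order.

C/I-1 aff ·: Cc|CC
C/I-2 ? ·: cc|Cc|CC
C/II-1 ? I-1×I-2: cc|Cc|CC
C/II-2 un ·: cc
C/II-3 aff I-1×I-2: Cc|CC
C/II-4 un ·: cc
C/III-1 ? II-2×II-1: cc|Cc
C/III-2 ? II-2×II-1: cc|Cc
C/III-3 aff II-4×II-3: Cc
⇒ C over [I-1,I-2,II-1,II-2,II-3,II-4,III-1,III-2,III-3]: 42 consistent
J/I-1 aff ·: Jj|JJ
J/I-2 aff ·: Jj|JJ
J/II-1 ? I-1×I-2: jj|Jj|JJ
J/II-2 ? ·: jj|Jj|JJ
J/II-3 aff I-1×I-2: Jj|JJ
J/II-4 ? ·: jj|Jj|JJ
J/III-1 ? II-2×II-1: jj|Jj|JJ
J/III-2 ? II-2×II-1: jj|Jj|JJ
J/III-3 aff II-4×II-3: Jj|JJ
⇒ J over [I-1,I-2,II-1,II-2,II-3,II-4,III-1,III-2,III-3]: 699 consistent
Q/I-1 ? ·: qq|Qq|QQ
Q/I-2 aff ·: Qq|QQ
Q/II-1 aff I-1×I-2: Qq|QQ
Q/II-2 aff ·: Qq|QQ
Q/II-3 aff I-1×I-2: Qq|QQ
Q/II-4 ? ·: qq|Qq|QQ
Q/III-1 ? II-2×II-1: qq|Qq|QQ
Q/III-2 aff II-2×II-1: Qq|QQ
Q/III-3 ? II-4×II-3: qq|Qq|QQ
⇒ Q over [I-1,I-2,II-1,II-2,II-3,II-4,III-1,III-2,III-3]: 655 consistent

III-2 ∈ {Cc JJ QQ, Cc JJ Qq, Cc Jj QQ, Cc Jj Qq, Cc jj QQ, Cc jj Qq, cc JJ QQ, cc JJ Qq, cc Jj QQ, cc Jj Qq, cc jj QQ, cc jj Qq}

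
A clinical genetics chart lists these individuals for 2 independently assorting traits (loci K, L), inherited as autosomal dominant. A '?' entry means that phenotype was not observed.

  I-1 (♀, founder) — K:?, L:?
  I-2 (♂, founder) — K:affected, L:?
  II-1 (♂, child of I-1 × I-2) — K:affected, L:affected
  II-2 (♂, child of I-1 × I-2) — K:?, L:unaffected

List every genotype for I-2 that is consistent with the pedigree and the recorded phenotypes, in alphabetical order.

I-2 ∈ {KK Ll, KK ll, Kk Ll, Kk ll}

K/I-1 ? ·: kk|Kk|KK
K/I-2 aff ·: Kk|KK
K/II-1 aff I-1×I-2: Kk|KK
K/II-2 ? I-1×I-2: kk|Kk|KK
⇒ K over [I-1,I-2,II-1,II-2]: 18 consistent
L/I-1 ? ·: ll|Ll
L/I-2 ? ·: ll|Ll
L/II-1 aff I-1×I-2: Ll|LL
L/II-2 un I-1×I-2: ll
⇒ L over [I-1,I-2,II-1,II-2]: 4 consistent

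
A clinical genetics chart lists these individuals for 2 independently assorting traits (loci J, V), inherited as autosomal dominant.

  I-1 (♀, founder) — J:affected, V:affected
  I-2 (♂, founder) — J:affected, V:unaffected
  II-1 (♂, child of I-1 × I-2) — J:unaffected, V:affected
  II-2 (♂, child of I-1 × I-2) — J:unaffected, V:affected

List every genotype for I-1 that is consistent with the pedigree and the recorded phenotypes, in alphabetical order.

J/I-1 aff ·: Jj
J/I-2 aff ·: Jj
J/II-1 un I-1×I-2: jj
J/II-2 un I-1×I-2: jj
⇒ J over [I-1,I-2,II-1,II-2]: 1 consistent
V/I-1 aff ·: Vv|VV
V/I-2 un ·: vv
V/II-1 aff I-1×I-2: Vv
V/II-2 aff I-1×I-2: Vv
⇒ V over [I-1,I-2,II-1,II-2]: 2 consistent

I-1 ∈ {Jj VV, Jj Vv}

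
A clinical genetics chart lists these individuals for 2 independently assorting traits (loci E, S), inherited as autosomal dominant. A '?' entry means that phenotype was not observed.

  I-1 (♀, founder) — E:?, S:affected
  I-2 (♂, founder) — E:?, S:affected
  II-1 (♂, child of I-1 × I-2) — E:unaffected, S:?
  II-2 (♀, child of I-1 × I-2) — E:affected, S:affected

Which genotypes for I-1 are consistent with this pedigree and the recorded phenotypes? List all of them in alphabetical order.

E/I-1 ? ·: ee|Ee
E/I-2 ? ·: ee|Ee
E/II-1 un I-1×I-2: ee
E/II-2 aff I-1×I-2: Ee|EE
⇒ E over [I-1,I-2,II-1,II-2]: 4 consistent
S/I-1 aff ·: Ss|SS
S/I-2 aff ·: Ss|SS
S/II-1 ? I-1×I-2: ss|Ss|SS
S/II-2 aff I-1×I-2: Ss|SS
⇒ S over [I-1,I-2,II-1,II-2]: 15 consistent

I-1 ∈ {Ee SS, Ee Ss, ee SS, ee Ss}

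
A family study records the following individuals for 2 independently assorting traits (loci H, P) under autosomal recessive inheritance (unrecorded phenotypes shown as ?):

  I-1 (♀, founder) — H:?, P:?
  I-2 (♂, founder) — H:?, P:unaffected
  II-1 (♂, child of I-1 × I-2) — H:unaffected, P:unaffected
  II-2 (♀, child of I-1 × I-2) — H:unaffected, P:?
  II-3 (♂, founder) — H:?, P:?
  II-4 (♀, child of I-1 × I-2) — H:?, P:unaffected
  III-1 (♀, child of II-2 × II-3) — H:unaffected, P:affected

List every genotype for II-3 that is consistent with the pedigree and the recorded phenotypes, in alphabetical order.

H/I-1 ? ·: HH|Hh|hh
H/I-2 ? ·: HH|Hh|hh
H/II-1 un I-1×I-2: HH|Hh
H/II-2 un I-1×I-2: HH|Hh
H/II-3 ? ·: HH|Hh|hh
H/II-4 ? I-1×I-2: HH|Hh|hh
H/III-1 un II-2×II-3: HH|Hh
⇒ H over [I-1,I-2,II-1,II-2,II-3,II-4,III-1]: 160 consistent
P/I-1 ? ·: PP|Pp|pp
P/I-2 un ·: PP|Pp
P/II-1 un I-1×I-2: PP|Pp
P/II-2 ? I-1×I-2: Pp|pp
P/II-3 ? ·: Pp|pp
P/II-4 un I-1×I-2: PP|Pp
P/III-1 aff II-2×II-3: pp
⇒ P over [I-1,I-2,II-1,II-2,II-3,II-4,III-1]: 38 consistent

II-3 ∈ {HH Pp, HH pp, Hh Pp, Hh pp, hh Pp, hh pp}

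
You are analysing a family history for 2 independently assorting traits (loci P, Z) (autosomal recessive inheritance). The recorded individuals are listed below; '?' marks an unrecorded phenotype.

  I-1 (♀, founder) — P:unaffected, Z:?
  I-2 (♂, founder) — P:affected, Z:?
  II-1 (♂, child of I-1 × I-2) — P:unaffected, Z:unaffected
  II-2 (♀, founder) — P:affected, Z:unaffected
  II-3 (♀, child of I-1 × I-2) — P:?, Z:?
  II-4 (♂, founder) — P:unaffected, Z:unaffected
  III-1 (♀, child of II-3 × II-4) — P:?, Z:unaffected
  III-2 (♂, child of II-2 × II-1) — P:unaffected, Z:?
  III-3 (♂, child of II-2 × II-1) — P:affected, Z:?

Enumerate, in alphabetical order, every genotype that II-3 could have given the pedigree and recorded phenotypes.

II-3 ∈ {Pp ZZ, Pp Zz, Pp zz, pp ZZ, pp Zz, pp zz}

P/I-1 un ·: PP|Pp
P/I-2 aff ·: pp
P/II-1 un I-1×I-2: Pp
P/II-2 aff ·: pp
P/II-3 ? I-1×I-2: Pp|pp
P/II-4 un ·: PP|Pp
P/III-1 ? II-3×II-4: PP|Pp|pp
P/III-2 un II-2×II-1: Pp
P/III-3 aff II-2×II-1: pp
⇒ P over [I-1,I-2,II-1,II-2,II-3,II-4,III-1,III-2,III-3]: 13 consistent
Z/I-1 ? ·: ZZ|Zz|zz
Z/I-2 ? ·: ZZ|Zz|zz
Z/II-1 un I-1×I-2: ZZ|Zz
Z/II-2 un ·: ZZ|Zz
Z/II-3 ? I-1×I-2: ZZ|Zz|zz
Z/II-4 un ·: ZZ|Zz
Z/III-1 un II-3×II-4: ZZ|Zz
Z/III-2 ? II-2×II-1: ZZ|Zz|zz
Z/III-3 ? II-2×II-1: ZZ|Zz|zz
⇒ Z over [I-1,I-2,II-1,II-2,II-3,II-4,III-1,III-2,III-3]: 689 consistent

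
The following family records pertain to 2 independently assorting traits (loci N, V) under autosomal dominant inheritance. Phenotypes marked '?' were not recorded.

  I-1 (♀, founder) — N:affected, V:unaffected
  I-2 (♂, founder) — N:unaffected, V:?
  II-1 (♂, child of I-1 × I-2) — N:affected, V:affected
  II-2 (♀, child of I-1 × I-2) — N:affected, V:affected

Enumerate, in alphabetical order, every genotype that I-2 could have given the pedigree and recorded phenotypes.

I-2 ∈ {nn VV, nn Vv}

N/I-1 aff ·: Nn|NN
N/I-2 un ·: nn
N/II-1 aff I-1×I-2: Nn
N/II-2 aff I-1×I-2: Nn
⇒ N over [I-1,I-2,II-1,II-2]: 2 consistent
V/I-1 un ·: vv
V/I-2 ? ·: Vv|VV
V/II-1 aff I-1×I-2: Vv
V/II-2 aff I-1×I-2: Vv
⇒ V over [I-1,I-2,II-1,II-2]: 2 consistent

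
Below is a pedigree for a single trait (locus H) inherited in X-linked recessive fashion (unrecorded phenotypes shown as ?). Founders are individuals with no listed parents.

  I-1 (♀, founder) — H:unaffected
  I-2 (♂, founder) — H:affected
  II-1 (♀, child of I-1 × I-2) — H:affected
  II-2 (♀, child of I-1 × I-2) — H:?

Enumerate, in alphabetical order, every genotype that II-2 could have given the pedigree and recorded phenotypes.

H/I-1 un ·: X^HX^h
H/I-2 aff ·: X^hY
H/II-1 aff I-1×I-2: X^hX^h
H/II-2 ? I-1×I-2: X^HX^h|X^hX^h
⇒ H over [I-1,I-2,II-1,II-2]: 2 consistent

II-2 ∈ {X^HX^h, X^hX^h}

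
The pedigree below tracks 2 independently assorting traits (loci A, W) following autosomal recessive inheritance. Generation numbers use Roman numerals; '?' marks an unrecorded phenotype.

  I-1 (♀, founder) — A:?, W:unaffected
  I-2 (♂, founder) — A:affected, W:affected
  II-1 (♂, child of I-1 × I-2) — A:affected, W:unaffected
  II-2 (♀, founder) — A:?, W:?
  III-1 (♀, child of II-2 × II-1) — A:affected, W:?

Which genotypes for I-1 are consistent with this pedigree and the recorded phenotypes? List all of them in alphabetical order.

I-1 ∈ {Aa WW, Aa Ww, aa WW, aa Ww}

A/I-1 ? ·: Aa|aa
A/I-2 aff ·: aa
A/II-1 aff I-1×I-2: aa
A/II-2 ? ·: Aa|aa
A/III-1 aff II-2×II-1: aa
⇒ A over [I-1,I-2,II-1,II-2,III-1]: 4 consistent
W/I-1 un ·: WW|Ww
W/I-2 aff ·: ww
W/II-1 un I-1×I-2: Ww
W/II-2 ? ·: WW|Ww|ww
W/III-1 ? II-2×II-1: WW|Ww|ww
⇒ W over [I-1,I-2,II-1,II-2,III-1]: 14 consistent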